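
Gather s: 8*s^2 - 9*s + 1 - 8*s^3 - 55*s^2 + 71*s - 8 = -8*s^3 - 47*s^2 + 62*s - 7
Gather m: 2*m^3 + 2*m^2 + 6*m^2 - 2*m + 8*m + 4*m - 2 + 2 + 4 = 2*m^3 + 8*m^2 + 10*m + 4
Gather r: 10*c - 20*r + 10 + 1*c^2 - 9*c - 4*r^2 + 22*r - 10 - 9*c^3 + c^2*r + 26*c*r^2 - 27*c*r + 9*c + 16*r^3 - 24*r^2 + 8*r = -9*c^3 + c^2 + 10*c + 16*r^3 + r^2*(26*c - 28) + r*(c^2 - 27*c + 10)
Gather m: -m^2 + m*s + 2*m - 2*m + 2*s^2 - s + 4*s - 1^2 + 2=-m^2 + m*s + 2*s^2 + 3*s + 1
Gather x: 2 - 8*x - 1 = 1 - 8*x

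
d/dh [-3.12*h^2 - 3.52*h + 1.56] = -6.24*h - 3.52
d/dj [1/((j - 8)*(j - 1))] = (9 - 2*j)/(j^4 - 18*j^3 + 97*j^2 - 144*j + 64)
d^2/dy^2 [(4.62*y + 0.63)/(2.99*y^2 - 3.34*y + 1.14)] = ((27.0942 - 82.8828*y)*(2.99*y^2 - 3.34*y + 1.14) + (4.62*y + 0.63)*(5.98*y - 3.34)*(11.96*y - 6.68))/(2.99*y^2 - 3.34*y + 1.14)^3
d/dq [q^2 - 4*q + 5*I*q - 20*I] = 2*q - 4 + 5*I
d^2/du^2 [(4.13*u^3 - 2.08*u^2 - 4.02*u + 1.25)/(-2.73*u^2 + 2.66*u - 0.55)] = (5.6843418860808e-14*u^5 + 44.0883379999999*u^3 - 38.38233*u^2 + 10.75137*u - 0.914330000000003)/(20.346417*u^6 - 59.474142*u^5 + 70.246449*u^4 - 42.785036*u^3 + 14.152215*u^2 - 2.41395*u + 0.166375)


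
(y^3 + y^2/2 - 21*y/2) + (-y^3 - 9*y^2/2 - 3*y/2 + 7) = -4*y^2 - 12*y + 7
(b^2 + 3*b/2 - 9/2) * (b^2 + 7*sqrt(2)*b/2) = b^4 + 3*b^3/2 + 7*sqrt(2)*b^3/2 - 9*b^2/2 + 21*sqrt(2)*b^2/4 - 63*sqrt(2)*b/4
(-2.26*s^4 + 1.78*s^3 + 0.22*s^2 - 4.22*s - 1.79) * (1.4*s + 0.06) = -3.164*s^5 + 2.3564*s^4 + 0.4148*s^3 - 5.8948*s^2 - 2.7592*s - 0.1074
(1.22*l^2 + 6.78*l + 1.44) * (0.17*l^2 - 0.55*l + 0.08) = 0.2074*l^4 + 0.4816*l^3 - 3.3866*l^2 - 0.2496*l + 0.1152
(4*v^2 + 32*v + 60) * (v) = 4*v^3 + 32*v^2 + 60*v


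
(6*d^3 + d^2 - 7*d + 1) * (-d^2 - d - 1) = -6*d^5 - 7*d^4 + 5*d^2 + 6*d - 1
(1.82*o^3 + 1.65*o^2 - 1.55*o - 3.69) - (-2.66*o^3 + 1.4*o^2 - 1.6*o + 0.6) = 4.48*o^3 + 0.25*o^2 + 0.05*o - 4.29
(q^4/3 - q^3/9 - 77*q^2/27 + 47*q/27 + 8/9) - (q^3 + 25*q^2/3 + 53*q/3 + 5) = q^4/3 - 10*q^3/9 - 302*q^2/27 - 430*q/27 - 37/9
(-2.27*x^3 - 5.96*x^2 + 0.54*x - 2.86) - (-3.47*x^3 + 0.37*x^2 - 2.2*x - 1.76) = 1.2*x^3 - 6.33*x^2 + 2.74*x - 1.1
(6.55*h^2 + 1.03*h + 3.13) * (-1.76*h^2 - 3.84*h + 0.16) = -11.528*h^4 - 26.9648*h^3 - 8.416*h^2 - 11.8544*h + 0.5008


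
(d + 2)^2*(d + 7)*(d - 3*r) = d^4 - 3*d^3*r + 11*d^3 - 33*d^2*r + 32*d^2 - 96*d*r + 28*d - 84*r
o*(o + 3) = o^2 + 3*o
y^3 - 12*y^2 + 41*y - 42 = (y - 7)*(y - 3)*(y - 2)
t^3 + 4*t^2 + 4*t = t*(t + 2)^2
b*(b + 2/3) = b^2 + 2*b/3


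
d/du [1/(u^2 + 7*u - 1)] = (-2*u - 7)/(u^2 + 7*u - 1)^2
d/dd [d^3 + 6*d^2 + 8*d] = 3*d^2 + 12*d + 8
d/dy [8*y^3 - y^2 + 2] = 2*y*(12*y - 1)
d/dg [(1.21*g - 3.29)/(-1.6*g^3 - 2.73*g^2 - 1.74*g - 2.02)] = (3.872*g^3 - 12.4887*g^2 - 17.9634*g - 8.1688)/(2.56*g^6 + 8.736*g^5 + 13.0209*g^4 + 15.9644*g^3 + 14.0568*g^2 + 7.0296*g + 4.0804)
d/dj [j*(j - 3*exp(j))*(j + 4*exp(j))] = j^2*exp(j) + 3*j^2 - 24*j*exp(2*j) + 2*j*exp(j) - 12*exp(2*j)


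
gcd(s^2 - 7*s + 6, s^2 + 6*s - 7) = s - 1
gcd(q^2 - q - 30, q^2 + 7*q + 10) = q + 5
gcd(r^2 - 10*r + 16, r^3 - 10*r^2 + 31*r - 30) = r - 2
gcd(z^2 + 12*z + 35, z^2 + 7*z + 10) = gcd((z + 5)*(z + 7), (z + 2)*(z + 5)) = z + 5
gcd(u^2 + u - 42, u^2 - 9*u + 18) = u - 6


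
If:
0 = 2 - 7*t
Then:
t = 2/7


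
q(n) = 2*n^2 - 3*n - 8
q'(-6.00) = -27.00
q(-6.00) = 82.00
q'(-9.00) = -39.00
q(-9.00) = 181.00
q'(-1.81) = -10.24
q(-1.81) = 3.98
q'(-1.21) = -7.84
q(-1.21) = -1.44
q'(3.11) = 9.44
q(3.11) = 2.01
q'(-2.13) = -11.52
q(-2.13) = 7.46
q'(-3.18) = -15.72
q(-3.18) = 21.76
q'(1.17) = 1.68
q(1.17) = -8.77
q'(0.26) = -1.96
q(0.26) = -8.64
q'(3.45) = 10.80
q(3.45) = 5.46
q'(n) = 4*n - 3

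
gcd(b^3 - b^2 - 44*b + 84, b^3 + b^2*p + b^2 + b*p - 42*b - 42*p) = b^2 + b - 42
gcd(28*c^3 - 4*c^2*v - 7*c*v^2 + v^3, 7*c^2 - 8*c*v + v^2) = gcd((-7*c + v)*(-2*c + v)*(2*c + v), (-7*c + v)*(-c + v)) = -7*c + v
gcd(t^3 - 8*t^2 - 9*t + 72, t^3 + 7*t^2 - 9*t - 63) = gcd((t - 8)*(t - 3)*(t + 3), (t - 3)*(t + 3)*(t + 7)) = t^2 - 9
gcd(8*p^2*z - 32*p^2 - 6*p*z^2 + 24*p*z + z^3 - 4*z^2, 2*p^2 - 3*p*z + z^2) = -2*p + z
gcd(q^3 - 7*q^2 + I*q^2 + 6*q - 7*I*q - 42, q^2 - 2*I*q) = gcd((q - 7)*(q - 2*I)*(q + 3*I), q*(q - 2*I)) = q - 2*I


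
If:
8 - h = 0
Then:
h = 8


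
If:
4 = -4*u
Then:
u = -1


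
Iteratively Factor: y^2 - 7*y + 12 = (y - 3)*(y - 4)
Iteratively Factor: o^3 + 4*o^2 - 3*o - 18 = (o + 3)*(o^2 + o - 6) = (o + 3)^2*(o - 2)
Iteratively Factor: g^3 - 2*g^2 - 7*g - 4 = (g - 4)*(g^2 + 2*g + 1) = (g - 4)*(g + 1)*(g + 1)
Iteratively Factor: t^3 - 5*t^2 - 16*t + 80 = (t - 5)*(t^2 - 16) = (t - 5)*(t + 4)*(t - 4)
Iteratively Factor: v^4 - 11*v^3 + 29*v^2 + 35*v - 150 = (v - 5)*(v^3 - 6*v^2 - v + 30) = (v - 5)*(v - 3)*(v^2 - 3*v - 10) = (v - 5)*(v - 3)*(v + 2)*(v - 5)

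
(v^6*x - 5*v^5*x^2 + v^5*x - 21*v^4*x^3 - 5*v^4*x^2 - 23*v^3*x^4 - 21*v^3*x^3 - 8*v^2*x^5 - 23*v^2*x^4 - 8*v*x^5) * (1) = v^6*x - 5*v^5*x^2 + v^5*x - 21*v^4*x^3 - 5*v^4*x^2 - 23*v^3*x^4 - 21*v^3*x^3 - 8*v^2*x^5 - 23*v^2*x^4 - 8*v*x^5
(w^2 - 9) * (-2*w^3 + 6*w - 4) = -2*w^5 + 24*w^3 - 4*w^2 - 54*w + 36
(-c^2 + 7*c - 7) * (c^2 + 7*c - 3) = -c^4 + 45*c^2 - 70*c + 21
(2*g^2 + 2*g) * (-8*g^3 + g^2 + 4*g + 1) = -16*g^5 - 14*g^4 + 10*g^3 + 10*g^2 + 2*g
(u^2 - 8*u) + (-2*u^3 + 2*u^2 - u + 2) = -2*u^3 + 3*u^2 - 9*u + 2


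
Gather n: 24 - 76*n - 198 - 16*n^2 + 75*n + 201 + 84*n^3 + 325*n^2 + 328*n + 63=84*n^3 + 309*n^2 + 327*n + 90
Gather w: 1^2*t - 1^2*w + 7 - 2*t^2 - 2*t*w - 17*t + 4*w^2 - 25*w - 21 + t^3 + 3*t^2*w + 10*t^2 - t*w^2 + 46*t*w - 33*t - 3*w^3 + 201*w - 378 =t^3 + 8*t^2 - 49*t - 3*w^3 + w^2*(4 - t) + w*(3*t^2 + 44*t + 175) - 392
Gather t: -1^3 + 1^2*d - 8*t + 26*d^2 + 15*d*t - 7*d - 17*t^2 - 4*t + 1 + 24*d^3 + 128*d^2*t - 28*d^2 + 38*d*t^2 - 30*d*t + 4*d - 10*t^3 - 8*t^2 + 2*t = 24*d^3 - 2*d^2 - 2*d - 10*t^3 + t^2*(38*d - 25) + t*(128*d^2 - 15*d - 10)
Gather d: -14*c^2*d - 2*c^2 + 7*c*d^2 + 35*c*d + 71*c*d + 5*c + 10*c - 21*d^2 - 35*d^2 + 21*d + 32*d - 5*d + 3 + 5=-2*c^2 + 15*c + d^2*(7*c - 56) + d*(-14*c^2 + 106*c + 48) + 8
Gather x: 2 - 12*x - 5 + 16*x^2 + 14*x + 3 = 16*x^2 + 2*x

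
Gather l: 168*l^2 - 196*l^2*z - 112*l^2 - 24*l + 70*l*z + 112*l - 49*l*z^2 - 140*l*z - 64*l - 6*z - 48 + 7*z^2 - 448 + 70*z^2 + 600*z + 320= l^2*(56 - 196*z) + l*(-49*z^2 - 70*z + 24) + 77*z^2 + 594*z - 176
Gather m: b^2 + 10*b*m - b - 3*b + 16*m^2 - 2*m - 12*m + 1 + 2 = b^2 - 4*b + 16*m^2 + m*(10*b - 14) + 3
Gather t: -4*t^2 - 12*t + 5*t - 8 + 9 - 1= -4*t^2 - 7*t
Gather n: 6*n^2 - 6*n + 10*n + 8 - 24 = 6*n^2 + 4*n - 16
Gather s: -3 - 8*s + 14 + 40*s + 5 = 32*s + 16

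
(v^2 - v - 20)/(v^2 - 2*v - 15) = (v + 4)/(v + 3)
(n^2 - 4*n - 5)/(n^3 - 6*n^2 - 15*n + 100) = (n + 1)/(n^2 - n - 20)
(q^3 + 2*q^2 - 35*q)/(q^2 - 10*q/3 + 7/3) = 3*q*(q^2 + 2*q - 35)/(3*q^2 - 10*q + 7)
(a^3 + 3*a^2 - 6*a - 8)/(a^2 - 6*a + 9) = (a^3 + 3*a^2 - 6*a - 8)/(a^2 - 6*a + 9)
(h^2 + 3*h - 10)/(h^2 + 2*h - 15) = (h - 2)/(h - 3)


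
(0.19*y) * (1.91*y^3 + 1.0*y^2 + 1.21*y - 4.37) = 0.3629*y^4 + 0.19*y^3 + 0.2299*y^2 - 0.8303*y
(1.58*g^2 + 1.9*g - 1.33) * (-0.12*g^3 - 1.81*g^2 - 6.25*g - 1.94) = -0.1896*g^5 - 3.0878*g^4 - 13.1544*g^3 - 12.5329*g^2 + 4.6265*g + 2.5802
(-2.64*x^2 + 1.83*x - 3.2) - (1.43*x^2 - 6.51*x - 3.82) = -4.07*x^2 + 8.34*x + 0.62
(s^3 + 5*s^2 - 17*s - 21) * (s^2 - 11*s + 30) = s^5 - 6*s^4 - 42*s^3 + 316*s^2 - 279*s - 630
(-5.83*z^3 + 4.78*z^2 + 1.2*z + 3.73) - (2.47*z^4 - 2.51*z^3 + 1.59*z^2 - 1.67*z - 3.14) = -2.47*z^4 - 3.32*z^3 + 3.19*z^2 + 2.87*z + 6.87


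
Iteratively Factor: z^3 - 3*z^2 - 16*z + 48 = (z - 3)*(z^2 - 16) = (z - 4)*(z - 3)*(z + 4)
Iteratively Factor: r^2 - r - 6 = (r + 2)*(r - 3)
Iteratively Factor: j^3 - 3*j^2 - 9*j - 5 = (j + 1)*(j^2 - 4*j - 5) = (j - 5)*(j + 1)*(j + 1)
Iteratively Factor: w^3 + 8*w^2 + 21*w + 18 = (w + 3)*(w^2 + 5*w + 6) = (w + 3)^2*(w + 2)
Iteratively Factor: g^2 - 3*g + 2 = (g - 2)*(g - 1)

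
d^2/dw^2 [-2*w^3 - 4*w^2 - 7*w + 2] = -12*w - 8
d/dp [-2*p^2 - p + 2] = -4*p - 1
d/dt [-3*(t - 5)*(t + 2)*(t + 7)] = -9*t^2 - 24*t + 93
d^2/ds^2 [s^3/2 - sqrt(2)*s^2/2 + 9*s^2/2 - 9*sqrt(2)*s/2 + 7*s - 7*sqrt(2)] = 3*s - sqrt(2) + 9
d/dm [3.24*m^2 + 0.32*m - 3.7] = 6.48*m + 0.32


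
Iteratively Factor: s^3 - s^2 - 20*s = (s - 5)*(s^2 + 4*s) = (s - 5)*(s + 4)*(s)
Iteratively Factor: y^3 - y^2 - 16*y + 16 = (y - 4)*(y^2 + 3*y - 4) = (y - 4)*(y + 4)*(y - 1)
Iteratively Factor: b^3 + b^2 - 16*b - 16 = (b + 4)*(b^2 - 3*b - 4) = (b + 1)*(b + 4)*(b - 4)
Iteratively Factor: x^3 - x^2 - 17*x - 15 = (x + 1)*(x^2 - 2*x - 15) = (x + 1)*(x + 3)*(x - 5)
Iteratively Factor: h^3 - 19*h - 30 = (h + 3)*(h^2 - 3*h - 10) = (h - 5)*(h + 3)*(h + 2)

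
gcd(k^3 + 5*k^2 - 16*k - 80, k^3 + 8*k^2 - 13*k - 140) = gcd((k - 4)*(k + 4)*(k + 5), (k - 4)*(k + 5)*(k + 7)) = k^2 + k - 20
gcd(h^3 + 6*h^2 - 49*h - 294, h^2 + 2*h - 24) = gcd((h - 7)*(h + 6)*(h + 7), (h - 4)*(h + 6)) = h + 6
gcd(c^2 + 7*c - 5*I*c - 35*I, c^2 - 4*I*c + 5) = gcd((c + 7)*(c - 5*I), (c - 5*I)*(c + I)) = c - 5*I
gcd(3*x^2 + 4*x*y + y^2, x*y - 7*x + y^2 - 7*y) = x + y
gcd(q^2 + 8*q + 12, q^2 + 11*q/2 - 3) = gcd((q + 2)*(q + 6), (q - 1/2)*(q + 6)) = q + 6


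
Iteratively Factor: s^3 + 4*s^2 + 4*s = (s + 2)*(s^2 + 2*s) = s*(s + 2)*(s + 2)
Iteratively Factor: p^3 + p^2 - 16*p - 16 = (p + 4)*(p^2 - 3*p - 4) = (p + 1)*(p + 4)*(p - 4)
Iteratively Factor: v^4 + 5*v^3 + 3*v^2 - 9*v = (v + 3)*(v^3 + 2*v^2 - 3*v) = (v - 1)*(v + 3)*(v^2 + 3*v) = v*(v - 1)*(v + 3)*(v + 3)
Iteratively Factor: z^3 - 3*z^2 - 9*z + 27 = (z + 3)*(z^2 - 6*z + 9) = (z - 3)*(z + 3)*(z - 3)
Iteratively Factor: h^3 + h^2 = (h + 1)*(h^2) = h*(h + 1)*(h)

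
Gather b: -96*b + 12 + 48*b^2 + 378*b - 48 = 48*b^2 + 282*b - 36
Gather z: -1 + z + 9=z + 8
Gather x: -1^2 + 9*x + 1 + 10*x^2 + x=10*x^2 + 10*x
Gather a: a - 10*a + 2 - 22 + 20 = -9*a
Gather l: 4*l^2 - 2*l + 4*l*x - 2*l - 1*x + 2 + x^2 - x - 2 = 4*l^2 + l*(4*x - 4) + x^2 - 2*x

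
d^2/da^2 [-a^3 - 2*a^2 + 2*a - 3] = -6*a - 4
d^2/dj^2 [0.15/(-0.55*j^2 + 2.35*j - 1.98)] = (0.09075*j^2 - 0.38775*j - 0.15*(1.1*j - 2.35)*(2.2*j - 4.7) + 0.3267)/(0.55*j^2 - 2.35*j + 1.98)^3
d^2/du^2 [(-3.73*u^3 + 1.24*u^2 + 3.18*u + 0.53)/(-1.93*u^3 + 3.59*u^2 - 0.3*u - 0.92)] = (42.4503500000001*u^6 - 84.0291120000001*u^5 + 33.3411360000001*u^4 + 33.9332439999999*u^3 + 6.53556600000002*u^2 - 35.003724*u - 3.94008)/(7.189057*u^9 - 40.117173*u^8 + 77.974509*u^7 - 48.459215*u^6 - 26.126034*u^5 + 37.797936*u^4 - 1.017384*u^3 - 8.867328*u^2 + 0.76176*u + 0.778688)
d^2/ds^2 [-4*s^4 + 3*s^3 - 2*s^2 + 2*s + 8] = -48*s^2 + 18*s - 4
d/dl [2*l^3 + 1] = 6*l^2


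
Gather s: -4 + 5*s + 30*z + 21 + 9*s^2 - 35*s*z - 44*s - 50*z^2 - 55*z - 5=9*s^2 + s*(-35*z - 39) - 50*z^2 - 25*z + 12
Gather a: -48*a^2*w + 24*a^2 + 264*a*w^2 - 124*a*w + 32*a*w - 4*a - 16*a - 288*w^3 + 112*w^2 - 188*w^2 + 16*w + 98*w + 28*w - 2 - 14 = a^2*(24 - 48*w) + a*(264*w^2 - 92*w - 20) - 288*w^3 - 76*w^2 + 142*w - 16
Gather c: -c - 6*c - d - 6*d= -7*c - 7*d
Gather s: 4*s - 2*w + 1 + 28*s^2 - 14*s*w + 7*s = 28*s^2 + s*(11 - 14*w) - 2*w + 1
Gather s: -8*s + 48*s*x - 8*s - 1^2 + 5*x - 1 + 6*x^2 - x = s*(48*x - 16) + 6*x^2 + 4*x - 2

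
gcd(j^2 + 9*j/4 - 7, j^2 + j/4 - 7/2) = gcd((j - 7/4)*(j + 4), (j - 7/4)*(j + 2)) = j - 7/4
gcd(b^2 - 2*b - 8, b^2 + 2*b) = b + 2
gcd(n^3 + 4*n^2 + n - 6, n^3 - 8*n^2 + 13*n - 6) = n - 1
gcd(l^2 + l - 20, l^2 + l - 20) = l^2 + l - 20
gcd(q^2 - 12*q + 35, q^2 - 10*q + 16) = 1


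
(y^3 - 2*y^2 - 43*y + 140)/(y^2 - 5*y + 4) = (y^2 + 2*y - 35)/(y - 1)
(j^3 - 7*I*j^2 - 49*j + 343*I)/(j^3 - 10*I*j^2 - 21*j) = (j^2 - 49)/(j*(j - 3*I))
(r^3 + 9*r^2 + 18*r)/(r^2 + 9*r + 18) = r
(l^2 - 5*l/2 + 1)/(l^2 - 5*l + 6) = (l - 1/2)/(l - 3)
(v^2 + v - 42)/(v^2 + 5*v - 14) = (v - 6)/(v - 2)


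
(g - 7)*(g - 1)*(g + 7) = g^3 - g^2 - 49*g + 49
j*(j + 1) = j^2 + j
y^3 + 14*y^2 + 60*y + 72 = (y + 2)*(y + 6)^2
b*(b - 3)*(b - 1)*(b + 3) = b^4 - b^3 - 9*b^2 + 9*b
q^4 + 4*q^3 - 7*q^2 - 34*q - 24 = (q - 3)*(q + 1)*(q + 2)*(q + 4)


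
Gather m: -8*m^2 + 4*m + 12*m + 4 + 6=-8*m^2 + 16*m + 10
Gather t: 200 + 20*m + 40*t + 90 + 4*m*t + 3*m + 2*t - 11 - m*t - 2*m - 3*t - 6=21*m + t*(3*m + 39) + 273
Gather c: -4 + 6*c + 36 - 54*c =32 - 48*c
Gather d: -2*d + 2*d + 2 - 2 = 0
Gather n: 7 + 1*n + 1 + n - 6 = 2*n + 2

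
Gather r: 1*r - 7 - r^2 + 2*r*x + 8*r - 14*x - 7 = -r^2 + r*(2*x + 9) - 14*x - 14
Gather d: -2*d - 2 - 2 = -2*d - 4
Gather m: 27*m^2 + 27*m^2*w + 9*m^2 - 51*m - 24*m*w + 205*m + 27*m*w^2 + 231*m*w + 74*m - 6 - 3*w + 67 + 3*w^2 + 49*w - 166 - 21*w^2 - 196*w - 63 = m^2*(27*w + 36) + m*(27*w^2 + 207*w + 228) - 18*w^2 - 150*w - 168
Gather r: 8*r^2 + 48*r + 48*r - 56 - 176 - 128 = 8*r^2 + 96*r - 360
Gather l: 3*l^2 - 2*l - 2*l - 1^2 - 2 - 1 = 3*l^2 - 4*l - 4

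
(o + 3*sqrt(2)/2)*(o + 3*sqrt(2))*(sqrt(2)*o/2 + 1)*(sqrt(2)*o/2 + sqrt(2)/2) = o^4/2 + o^3/2 + 11*sqrt(2)*o^3/4 + 11*sqrt(2)*o^2/4 + 9*o^2 + 9*sqrt(2)*o/2 + 9*o + 9*sqrt(2)/2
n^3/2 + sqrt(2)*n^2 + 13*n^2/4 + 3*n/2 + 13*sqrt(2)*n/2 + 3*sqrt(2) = (n/2 + sqrt(2))*(n + 1/2)*(n + 6)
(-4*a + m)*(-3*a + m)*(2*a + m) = 24*a^3 - 2*a^2*m - 5*a*m^2 + m^3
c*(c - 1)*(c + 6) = c^3 + 5*c^2 - 6*c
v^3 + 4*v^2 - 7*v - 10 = (v - 2)*(v + 1)*(v + 5)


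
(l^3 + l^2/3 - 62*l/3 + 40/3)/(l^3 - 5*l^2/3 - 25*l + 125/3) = (3*l^2 - 14*l + 8)/(3*l^2 - 20*l + 25)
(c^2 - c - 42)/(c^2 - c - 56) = (-c^2 + c + 42)/(-c^2 + c + 56)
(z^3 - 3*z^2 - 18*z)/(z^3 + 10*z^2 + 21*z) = (z - 6)/(z + 7)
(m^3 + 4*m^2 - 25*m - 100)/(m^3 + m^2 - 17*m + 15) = (m^2 - m - 20)/(m^2 - 4*m + 3)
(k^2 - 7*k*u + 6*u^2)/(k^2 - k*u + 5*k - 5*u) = (k - 6*u)/(k + 5)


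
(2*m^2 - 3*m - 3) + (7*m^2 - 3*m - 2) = 9*m^2 - 6*m - 5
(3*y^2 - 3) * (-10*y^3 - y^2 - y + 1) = -30*y^5 - 3*y^4 + 27*y^3 + 6*y^2 + 3*y - 3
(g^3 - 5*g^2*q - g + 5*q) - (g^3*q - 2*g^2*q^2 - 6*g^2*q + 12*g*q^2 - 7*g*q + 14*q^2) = -g^3*q + g^3 + 2*g^2*q^2 + g^2*q - 12*g*q^2 + 7*g*q - g - 14*q^2 + 5*q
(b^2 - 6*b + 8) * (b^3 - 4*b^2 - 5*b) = b^5 - 10*b^4 + 27*b^3 - 2*b^2 - 40*b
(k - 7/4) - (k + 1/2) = -9/4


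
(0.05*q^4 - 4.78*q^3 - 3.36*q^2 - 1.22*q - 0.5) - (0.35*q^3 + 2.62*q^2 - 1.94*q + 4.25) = 0.05*q^4 - 5.13*q^3 - 5.98*q^2 + 0.72*q - 4.75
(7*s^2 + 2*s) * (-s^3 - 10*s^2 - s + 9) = -7*s^5 - 72*s^4 - 27*s^3 + 61*s^2 + 18*s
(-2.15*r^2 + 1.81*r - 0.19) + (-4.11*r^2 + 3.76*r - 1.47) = -6.26*r^2 + 5.57*r - 1.66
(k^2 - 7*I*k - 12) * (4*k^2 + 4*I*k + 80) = 4*k^4 - 24*I*k^3 + 60*k^2 - 608*I*k - 960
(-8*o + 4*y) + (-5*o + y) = -13*o + 5*y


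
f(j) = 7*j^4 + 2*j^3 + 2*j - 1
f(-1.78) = 54.43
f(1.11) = 14.58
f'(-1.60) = -97.33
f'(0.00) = 2.00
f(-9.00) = 44450.00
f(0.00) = -1.00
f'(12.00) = 49250.00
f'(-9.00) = -19924.00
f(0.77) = 3.91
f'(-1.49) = -77.30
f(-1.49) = 23.91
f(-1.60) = 33.48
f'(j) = 28*j^3 + 6*j^2 + 2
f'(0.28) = 3.09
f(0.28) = -0.35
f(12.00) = 148631.00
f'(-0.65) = -3.15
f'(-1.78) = -136.90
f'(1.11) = 47.69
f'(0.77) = 18.34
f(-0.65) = -1.60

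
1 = 1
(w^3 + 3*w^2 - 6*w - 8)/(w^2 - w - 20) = (w^2 - w - 2)/(w - 5)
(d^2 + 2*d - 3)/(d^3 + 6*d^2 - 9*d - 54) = (d - 1)/(d^2 + 3*d - 18)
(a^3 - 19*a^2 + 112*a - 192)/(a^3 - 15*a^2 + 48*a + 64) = (a - 3)/(a + 1)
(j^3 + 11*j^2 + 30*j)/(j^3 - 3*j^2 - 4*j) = (j^2 + 11*j + 30)/(j^2 - 3*j - 4)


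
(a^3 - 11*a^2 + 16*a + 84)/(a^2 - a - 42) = (a^2 - 4*a - 12)/(a + 6)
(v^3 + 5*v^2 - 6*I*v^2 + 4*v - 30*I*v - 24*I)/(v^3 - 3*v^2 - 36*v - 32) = (v - 6*I)/(v - 8)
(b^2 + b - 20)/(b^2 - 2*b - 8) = (b + 5)/(b + 2)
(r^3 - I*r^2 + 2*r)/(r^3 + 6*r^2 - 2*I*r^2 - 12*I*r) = (r + I)/(r + 6)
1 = 1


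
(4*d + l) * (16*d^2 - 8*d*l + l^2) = 64*d^3 - 16*d^2*l - 4*d*l^2 + l^3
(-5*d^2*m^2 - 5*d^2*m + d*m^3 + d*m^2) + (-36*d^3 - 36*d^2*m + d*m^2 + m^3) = -36*d^3 - 5*d^2*m^2 - 41*d^2*m + d*m^3 + 2*d*m^2 + m^3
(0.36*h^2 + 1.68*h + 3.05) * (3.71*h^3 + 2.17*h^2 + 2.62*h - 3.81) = 1.3356*h^5 + 7.014*h^4 + 15.9043*h^3 + 9.6485*h^2 + 1.5902*h - 11.6205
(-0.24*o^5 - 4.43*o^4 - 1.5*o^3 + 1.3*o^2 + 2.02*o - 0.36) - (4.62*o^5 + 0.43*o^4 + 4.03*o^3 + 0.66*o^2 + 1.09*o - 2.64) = -4.86*o^5 - 4.86*o^4 - 5.53*o^3 + 0.64*o^2 + 0.93*o + 2.28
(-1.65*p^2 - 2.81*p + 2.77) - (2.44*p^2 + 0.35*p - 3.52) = -4.09*p^2 - 3.16*p + 6.29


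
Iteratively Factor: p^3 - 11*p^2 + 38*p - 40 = (p - 5)*(p^2 - 6*p + 8) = (p - 5)*(p - 2)*(p - 4)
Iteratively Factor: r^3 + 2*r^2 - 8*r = (r - 2)*(r^2 + 4*r) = (r - 2)*(r + 4)*(r)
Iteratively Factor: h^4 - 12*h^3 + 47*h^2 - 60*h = (h - 4)*(h^3 - 8*h^2 + 15*h) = (h - 5)*(h - 4)*(h^2 - 3*h) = (h - 5)*(h - 4)*(h - 3)*(h)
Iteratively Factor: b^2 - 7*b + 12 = (b - 4)*(b - 3)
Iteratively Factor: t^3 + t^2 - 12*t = (t + 4)*(t^2 - 3*t) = t*(t + 4)*(t - 3)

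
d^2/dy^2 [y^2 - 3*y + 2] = 2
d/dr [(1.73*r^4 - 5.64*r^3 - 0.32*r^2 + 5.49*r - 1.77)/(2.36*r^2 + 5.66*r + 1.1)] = (8.1656*r^5 + 16.065*r^4 - 56.2328*r^3 - 33.3796*r^2 + 7.6504*r + 16.0572)/(5.5696*r^4 + 26.7152*r^3 + 37.2276*r^2 + 12.452*r + 1.21)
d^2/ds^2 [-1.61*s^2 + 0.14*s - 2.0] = -3.22000000000000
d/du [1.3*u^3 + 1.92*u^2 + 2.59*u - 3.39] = 3.9*u^2 + 3.84*u + 2.59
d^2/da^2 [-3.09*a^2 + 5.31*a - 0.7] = -6.18000000000000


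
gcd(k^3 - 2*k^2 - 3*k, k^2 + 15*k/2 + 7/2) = 1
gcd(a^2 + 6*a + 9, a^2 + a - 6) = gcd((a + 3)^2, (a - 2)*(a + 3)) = a + 3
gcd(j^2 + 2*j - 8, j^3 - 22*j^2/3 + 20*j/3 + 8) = j - 2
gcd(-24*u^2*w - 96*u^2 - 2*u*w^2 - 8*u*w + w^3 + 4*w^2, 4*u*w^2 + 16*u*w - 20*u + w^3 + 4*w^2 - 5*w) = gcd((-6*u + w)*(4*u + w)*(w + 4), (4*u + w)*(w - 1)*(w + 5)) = 4*u + w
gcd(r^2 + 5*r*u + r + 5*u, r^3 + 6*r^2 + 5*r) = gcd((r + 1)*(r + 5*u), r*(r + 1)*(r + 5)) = r + 1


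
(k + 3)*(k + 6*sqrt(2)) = k^2 + 3*k + 6*sqrt(2)*k + 18*sqrt(2)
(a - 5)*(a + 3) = a^2 - 2*a - 15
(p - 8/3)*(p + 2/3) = p^2 - 2*p - 16/9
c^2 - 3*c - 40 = (c - 8)*(c + 5)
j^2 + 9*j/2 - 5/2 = (j - 1/2)*(j + 5)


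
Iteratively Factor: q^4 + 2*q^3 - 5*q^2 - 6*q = (q)*(q^3 + 2*q^2 - 5*q - 6) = q*(q + 1)*(q^2 + q - 6) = q*(q - 2)*(q + 1)*(q + 3)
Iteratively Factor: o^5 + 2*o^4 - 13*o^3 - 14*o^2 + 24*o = (o)*(o^4 + 2*o^3 - 13*o^2 - 14*o + 24) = o*(o - 1)*(o^3 + 3*o^2 - 10*o - 24) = o*(o - 1)*(o + 4)*(o^2 - o - 6) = o*(o - 3)*(o - 1)*(o + 4)*(o + 2)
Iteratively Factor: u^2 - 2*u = (u - 2)*(u)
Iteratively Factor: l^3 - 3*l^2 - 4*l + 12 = (l - 3)*(l^2 - 4) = (l - 3)*(l - 2)*(l + 2)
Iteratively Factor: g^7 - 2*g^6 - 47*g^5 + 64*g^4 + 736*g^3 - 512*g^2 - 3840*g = (g - 5)*(g^6 + 3*g^5 - 32*g^4 - 96*g^3 + 256*g^2 + 768*g) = (g - 5)*(g - 4)*(g^5 + 7*g^4 - 4*g^3 - 112*g^2 - 192*g) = (g - 5)*(g - 4)^2*(g^4 + 11*g^3 + 40*g^2 + 48*g) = (g - 5)*(g - 4)^2*(g + 3)*(g^3 + 8*g^2 + 16*g) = (g - 5)*(g - 4)^2*(g + 3)*(g + 4)*(g^2 + 4*g) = (g - 5)*(g - 4)^2*(g + 3)*(g + 4)^2*(g)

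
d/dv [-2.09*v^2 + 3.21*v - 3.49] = 3.21 - 4.18*v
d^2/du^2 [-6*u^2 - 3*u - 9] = -12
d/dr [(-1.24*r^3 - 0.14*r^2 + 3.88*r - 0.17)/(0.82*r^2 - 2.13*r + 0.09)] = (-1.0168*r^4 + 5.2824*r^3 - 3.2182*r^2 + 0.2536*r - 0.0129000000000001)/(0.6724*r^4 - 3.4932*r^3 + 4.6845*r^2 - 0.3834*r + 0.0081)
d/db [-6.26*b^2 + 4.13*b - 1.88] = 4.13 - 12.52*b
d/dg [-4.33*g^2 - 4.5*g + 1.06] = -8.66*g - 4.5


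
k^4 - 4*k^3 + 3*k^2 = k^2*(k - 3)*(k - 1)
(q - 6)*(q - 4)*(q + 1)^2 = q^4 - 8*q^3 + 5*q^2 + 38*q + 24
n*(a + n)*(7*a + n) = 7*a^2*n + 8*a*n^2 + n^3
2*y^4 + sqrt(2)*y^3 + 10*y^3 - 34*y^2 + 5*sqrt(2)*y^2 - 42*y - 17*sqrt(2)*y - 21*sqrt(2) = (y - 3)*(y + 7)*(sqrt(2)*y + 1)*(sqrt(2)*y + sqrt(2))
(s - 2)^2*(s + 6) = s^3 + 2*s^2 - 20*s + 24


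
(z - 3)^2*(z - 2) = z^3 - 8*z^2 + 21*z - 18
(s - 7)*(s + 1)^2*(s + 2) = s^4 - 3*s^3 - 23*s^2 - 33*s - 14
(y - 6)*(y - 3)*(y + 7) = y^3 - 2*y^2 - 45*y + 126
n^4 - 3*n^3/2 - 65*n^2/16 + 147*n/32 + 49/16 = (n - 2)*(n - 7/4)*(n + 1/2)*(n + 7/4)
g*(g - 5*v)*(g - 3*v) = g^3 - 8*g^2*v + 15*g*v^2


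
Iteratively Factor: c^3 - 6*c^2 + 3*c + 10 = (c - 2)*(c^2 - 4*c - 5) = (c - 5)*(c - 2)*(c + 1)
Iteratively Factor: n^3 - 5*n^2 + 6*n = (n - 2)*(n^2 - 3*n) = n*(n - 2)*(n - 3)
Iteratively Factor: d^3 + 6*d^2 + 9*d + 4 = (d + 1)*(d^2 + 5*d + 4) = (d + 1)^2*(d + 4)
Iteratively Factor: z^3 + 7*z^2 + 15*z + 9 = (z + 3)*(z^2 + 4*z + 3) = (z + 1)*(z + 3)*(z + 3)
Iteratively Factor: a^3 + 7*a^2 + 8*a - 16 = (a + 4)*(a^2 + 3*a - 4) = (a + 4)^2*(a - 1)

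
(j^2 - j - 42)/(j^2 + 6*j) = (j - 7)/j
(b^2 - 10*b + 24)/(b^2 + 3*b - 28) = (b - 6)/(b + 7)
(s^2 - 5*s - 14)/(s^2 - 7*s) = (s + 2)/s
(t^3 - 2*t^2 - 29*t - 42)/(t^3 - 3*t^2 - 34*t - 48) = (t - 7)/(t - 8)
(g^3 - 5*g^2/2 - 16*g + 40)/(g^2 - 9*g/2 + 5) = (g^2 - 16)/(g - 2)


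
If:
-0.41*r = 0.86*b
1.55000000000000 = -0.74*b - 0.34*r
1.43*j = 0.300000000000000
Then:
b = -57.77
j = 0.21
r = 121.18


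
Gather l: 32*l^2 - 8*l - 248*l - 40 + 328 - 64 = 32*l^2 - 256*l + 224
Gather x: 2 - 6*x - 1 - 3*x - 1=-9*x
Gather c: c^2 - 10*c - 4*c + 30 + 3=c^2 - 14*c + 33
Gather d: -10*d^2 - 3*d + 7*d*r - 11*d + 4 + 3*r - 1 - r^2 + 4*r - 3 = -10*d^2 + d*(7*r - 14) - r^2 + 7*r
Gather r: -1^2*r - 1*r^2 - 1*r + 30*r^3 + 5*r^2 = 30*r^3 + 4*r^2 - 2*r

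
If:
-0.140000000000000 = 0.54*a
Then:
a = -0.26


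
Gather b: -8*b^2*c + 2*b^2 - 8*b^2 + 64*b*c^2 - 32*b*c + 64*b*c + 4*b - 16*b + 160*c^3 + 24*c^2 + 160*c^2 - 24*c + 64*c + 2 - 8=b^2*(-8*c - 6) + b*(64*c^2 + 32*c - 12) + 160*c^3 + 184*c^2 + 40*c - 6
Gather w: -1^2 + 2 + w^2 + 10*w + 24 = w^2 + 10*w + 25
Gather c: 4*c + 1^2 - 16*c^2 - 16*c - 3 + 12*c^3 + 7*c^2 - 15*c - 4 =12*c^3 - 9*c^2 - 27*c - 6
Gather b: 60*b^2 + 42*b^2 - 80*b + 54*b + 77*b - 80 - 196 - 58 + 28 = 102*b^2 + 51*b - 306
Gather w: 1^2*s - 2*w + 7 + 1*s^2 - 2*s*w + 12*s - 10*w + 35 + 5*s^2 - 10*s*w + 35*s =6*s^2 + 48*s + w*(-12*s - 12) + 42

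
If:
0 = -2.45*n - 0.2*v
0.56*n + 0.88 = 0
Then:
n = -1.57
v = 19.25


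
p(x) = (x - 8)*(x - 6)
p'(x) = 2*x - 14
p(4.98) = 3.08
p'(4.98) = -4.04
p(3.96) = 8.24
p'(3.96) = -6.08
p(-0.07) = 48.98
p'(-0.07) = -14.14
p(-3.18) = 102.63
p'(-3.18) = -20.36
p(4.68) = 4.38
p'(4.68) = -4.64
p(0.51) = 41.12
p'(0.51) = -12.98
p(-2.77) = 94.45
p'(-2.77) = -19.54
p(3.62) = 10.42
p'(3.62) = -6.76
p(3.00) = 15.00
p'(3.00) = -8.00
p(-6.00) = 168.00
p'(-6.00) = -26.00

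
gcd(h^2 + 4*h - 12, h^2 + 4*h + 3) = 1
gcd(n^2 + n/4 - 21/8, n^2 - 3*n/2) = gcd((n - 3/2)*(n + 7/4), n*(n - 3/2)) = n - 3/2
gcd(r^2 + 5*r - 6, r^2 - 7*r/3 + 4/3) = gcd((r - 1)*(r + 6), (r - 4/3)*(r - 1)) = r - 1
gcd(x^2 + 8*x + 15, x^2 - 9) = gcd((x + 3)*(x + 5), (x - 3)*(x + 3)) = x + 3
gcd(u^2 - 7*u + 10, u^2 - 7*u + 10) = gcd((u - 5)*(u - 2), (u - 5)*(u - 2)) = u^2 - 7*u + 10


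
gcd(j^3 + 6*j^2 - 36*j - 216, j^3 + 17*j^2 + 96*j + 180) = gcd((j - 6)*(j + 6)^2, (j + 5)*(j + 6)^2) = j^2 + 12*j + 36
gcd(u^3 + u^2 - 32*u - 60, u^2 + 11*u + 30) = u + 5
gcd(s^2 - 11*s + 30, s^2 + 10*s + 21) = 1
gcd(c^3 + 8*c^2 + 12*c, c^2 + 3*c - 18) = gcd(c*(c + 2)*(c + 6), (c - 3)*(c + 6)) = c + 6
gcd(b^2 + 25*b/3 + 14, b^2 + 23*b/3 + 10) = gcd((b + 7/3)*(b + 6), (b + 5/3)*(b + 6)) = b + 6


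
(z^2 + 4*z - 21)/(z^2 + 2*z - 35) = (z - 3)/(z - 5)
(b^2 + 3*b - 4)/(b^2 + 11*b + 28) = (b - 1)/(b + 7)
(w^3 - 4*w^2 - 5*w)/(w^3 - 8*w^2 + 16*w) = (w^2 - 4*w - 5)/(w^2 - 8*w + 16)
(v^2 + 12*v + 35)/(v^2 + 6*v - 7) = (v + 5)/(v - 1)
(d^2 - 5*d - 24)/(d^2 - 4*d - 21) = (d - 8)/(d - 7)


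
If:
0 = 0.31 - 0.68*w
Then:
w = 0.46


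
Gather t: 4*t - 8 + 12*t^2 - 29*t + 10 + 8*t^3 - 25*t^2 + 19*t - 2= 8*t^3 - 13*t^2 - 6*t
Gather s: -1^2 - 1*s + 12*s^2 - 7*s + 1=12*s^2 - 8*s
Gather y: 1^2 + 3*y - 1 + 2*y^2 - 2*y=2*y^2 + y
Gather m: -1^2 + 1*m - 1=m - 2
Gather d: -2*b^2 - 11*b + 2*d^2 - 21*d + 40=-2*b^2 - 11*b + 2*d^2 - 21*d + 40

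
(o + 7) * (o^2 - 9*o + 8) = o^3 - 2*o^2 - 55*o + 56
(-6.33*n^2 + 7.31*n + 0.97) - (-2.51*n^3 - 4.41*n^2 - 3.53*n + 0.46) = 2.51*n^3 - 1.92*n^2 + 10.84*n + 0.51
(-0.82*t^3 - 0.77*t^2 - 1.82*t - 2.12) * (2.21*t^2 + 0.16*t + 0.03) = -1.8122*t^5 - 1.8329*t^4 - 4.17*t^3 - 4.9995*t^2 - 0.3938*t - 0.0636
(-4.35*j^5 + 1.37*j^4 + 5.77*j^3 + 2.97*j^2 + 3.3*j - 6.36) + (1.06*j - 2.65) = -4.35*j^5 + 1.37*j^4 + 5.77*j^3 + 2.97*j^2 + 4.36*j - 9.01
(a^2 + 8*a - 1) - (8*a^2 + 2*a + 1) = -7*a^2 + 6*a - 2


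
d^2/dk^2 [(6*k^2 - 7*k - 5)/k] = -10/k^3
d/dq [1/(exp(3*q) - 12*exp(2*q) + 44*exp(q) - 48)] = (-3*exp(2*q) + 24*exp(q) - 44)*exp(q)/(exp(3*q) - 12*exp(2*q) + 44*exp(q) - 48)^2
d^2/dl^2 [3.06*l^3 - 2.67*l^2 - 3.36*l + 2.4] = 18.36*l - 5.34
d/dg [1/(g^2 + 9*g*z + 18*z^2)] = (-2*g - 9*z)/(g^2 + 9*g*z + 18*z^2)^2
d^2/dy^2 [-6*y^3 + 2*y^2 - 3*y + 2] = 4 - 36*y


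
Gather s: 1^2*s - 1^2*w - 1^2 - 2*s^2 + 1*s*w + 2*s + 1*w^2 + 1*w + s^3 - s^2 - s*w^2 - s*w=s^3 - 3*s^2 + s*(3 - w^2) + w^2 - 1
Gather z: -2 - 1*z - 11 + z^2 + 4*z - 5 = z^2 + 3*z - 18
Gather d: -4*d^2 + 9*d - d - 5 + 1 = -4*d^2 + 8*d - 4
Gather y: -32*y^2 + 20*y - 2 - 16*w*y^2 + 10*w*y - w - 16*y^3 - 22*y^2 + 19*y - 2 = -w - 16*y^3 + y^2*(-16*w - 54) + y*(10*w + 39) - 4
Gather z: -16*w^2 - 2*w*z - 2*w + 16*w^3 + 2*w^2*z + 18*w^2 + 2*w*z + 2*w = 16*w^3 + 2*w^2*z + 2*w^2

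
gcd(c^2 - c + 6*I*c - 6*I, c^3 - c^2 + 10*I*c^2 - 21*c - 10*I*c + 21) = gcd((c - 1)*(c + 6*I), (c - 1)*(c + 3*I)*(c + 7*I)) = c - 1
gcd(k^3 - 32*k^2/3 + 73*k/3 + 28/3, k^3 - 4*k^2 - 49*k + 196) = k^2 - 11*k + 28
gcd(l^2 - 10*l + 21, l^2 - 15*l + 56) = l - 7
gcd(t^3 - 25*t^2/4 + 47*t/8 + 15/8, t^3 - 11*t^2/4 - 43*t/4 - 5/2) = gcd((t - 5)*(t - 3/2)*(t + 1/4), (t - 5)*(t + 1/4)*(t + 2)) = t^2 - 19*t/4 - 5/4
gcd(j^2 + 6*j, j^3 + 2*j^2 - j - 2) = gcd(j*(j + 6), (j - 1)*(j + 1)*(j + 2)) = 1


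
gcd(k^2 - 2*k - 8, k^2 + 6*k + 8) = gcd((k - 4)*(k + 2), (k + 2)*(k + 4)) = k + 2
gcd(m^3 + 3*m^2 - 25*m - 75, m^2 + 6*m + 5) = m + 5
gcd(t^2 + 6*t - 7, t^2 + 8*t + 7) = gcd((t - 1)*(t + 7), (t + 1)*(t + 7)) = t + 7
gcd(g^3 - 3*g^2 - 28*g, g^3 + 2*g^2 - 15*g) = g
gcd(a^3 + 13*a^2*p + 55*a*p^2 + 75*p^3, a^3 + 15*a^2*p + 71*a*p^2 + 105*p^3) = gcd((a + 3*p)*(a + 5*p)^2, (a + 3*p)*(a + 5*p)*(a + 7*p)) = a^2 + 8*a*p + 15*p^2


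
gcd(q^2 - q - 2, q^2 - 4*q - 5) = q + 1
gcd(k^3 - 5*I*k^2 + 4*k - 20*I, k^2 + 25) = k - 5*I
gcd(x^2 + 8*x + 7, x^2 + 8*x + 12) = 1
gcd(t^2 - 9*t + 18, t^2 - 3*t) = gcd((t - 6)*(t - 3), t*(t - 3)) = t - 3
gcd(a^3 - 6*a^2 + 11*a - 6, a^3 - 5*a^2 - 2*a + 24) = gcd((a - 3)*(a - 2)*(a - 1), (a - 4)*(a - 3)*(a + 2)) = a - 3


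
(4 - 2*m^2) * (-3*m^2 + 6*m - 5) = 6*m^4 - 12*m^3 - 2*m^2 + 24*m - 20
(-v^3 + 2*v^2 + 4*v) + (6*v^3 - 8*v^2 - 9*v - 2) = 5*v^3 - 6*v^2 - 5*v - 2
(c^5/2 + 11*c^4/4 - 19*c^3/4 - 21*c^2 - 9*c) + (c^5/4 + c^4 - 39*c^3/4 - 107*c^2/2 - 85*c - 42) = 3*c^5/4 + 15*c^4/4 - 29*c^3/2 - 149*c^2/2 - 94*c - 42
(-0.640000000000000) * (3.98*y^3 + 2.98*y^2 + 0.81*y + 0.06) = -2.5472*y^3 - 1.9072*y^2 - 0.5184*y - 0.0384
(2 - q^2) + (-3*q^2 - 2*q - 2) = -4*q^2 - 2*q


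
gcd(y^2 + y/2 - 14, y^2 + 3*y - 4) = y + 4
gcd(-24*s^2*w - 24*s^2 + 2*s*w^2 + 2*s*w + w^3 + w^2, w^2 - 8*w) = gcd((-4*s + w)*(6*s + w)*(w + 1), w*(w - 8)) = 1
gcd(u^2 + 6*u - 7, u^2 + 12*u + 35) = u + 7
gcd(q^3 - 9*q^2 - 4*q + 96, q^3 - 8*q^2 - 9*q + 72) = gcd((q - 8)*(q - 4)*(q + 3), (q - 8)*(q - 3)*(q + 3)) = q^2 - 5*q - 24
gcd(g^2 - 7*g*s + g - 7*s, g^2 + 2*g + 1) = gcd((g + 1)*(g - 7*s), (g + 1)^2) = g + 1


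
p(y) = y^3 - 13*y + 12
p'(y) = 3*y^2 - 13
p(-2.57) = 28.44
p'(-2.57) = 6.81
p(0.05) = 11.35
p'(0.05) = -12.99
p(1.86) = -5.75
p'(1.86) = -2.62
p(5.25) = 88.45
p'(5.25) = 69.69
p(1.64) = -4.91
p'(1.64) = -4.93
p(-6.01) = -126.95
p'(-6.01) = 95.36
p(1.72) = -5.27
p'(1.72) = -4.12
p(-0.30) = 15.87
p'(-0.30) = -12.73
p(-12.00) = -1560.00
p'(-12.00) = 419.00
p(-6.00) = -126.00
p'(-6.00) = 95.00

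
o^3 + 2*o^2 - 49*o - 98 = (o - 7)*(o + 2)*(o + 7)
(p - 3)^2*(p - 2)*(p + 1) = p^4 - 7*p^3 + 13*p^2 + 3*p - 18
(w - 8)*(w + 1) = w^2 - 7*w - 8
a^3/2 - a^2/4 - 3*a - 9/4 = (a/2 + 1/2)*(a - 3)*(a + 3/2)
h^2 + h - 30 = (h - 5)*(h + 6)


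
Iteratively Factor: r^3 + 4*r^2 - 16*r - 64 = (r - 4)*(r^2 + 8*r + 16) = (r - 4)*(r + 4)*(r + 4)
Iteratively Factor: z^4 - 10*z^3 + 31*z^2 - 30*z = (z - 5)*(z^3 - 5*z^2 + 6*z) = (z - 5)*(z - 3)*(z^2 - 2*z) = z*(z - 5)*(z - 3)*(z - 2)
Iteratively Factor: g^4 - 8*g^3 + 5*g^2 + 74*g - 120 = (g - 5)*(g^3 - 3*g^2 - 10*g + 24) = (g - 5)*(g + 3)*(g^2 - 6*g + 8) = (g - 5)*(g - 2)*(g + 3)*(g - 4)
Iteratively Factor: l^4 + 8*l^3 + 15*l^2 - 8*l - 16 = (l - 1)*(l^3 + 9*l^2 + 24*l + 16) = (l - 1)*(l + 4)*(l^2 + 5*l + 4) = (l - 1)*(l + 4)^2*(l + 1)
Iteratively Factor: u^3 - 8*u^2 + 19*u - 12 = (u - 1)*(u^2 - 7*u + 12) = (u - 3)*(u - 1)*(u - 4)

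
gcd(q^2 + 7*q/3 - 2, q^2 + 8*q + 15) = q + 3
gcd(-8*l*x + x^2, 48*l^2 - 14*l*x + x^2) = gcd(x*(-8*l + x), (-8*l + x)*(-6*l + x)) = -8*l + x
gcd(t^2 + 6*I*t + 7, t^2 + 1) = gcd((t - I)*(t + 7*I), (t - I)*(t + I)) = t - I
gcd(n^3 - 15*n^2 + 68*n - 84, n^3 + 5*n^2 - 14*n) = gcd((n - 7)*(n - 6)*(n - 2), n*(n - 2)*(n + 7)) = n - 2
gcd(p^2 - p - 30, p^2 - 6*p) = p - 6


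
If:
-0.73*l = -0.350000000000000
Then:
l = 0.48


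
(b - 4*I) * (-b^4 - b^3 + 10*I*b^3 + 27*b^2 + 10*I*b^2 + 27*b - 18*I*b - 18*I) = -b^5 - b^4 + 14*I*b^4 + 67*b^3 + 14*I*b^3 + 67*b^2 - 126*I*b^2 - 72*b - 126*I*b - 72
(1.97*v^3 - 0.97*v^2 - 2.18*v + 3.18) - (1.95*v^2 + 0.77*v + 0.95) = 1.97*v^3 - 2.92*v^2 - 2.95*v + 2.23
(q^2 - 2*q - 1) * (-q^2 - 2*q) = -q^4 + 5*q^2 + 2*q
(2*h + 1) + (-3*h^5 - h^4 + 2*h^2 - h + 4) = -3*h^5 - h^4 + 2*h^2 + h + 5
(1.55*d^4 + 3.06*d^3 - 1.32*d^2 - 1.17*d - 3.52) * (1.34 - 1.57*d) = -2.4335*d^5 - 2.7272*d^4 + 6.1728*d^3 + 0.0680999999999998*d^2 + 3.9586*d - 4.7168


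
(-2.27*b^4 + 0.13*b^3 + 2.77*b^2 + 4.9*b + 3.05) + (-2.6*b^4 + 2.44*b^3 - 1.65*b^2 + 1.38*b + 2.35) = -4.87*b^4 + 2.57*b^3 + 1.12*b^2 + 6.28*b + 5.4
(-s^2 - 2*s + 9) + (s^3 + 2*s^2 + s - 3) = s^3 + s^2 - s + 6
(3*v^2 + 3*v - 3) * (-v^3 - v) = -3*v^5 - 3*v^4 - 3*v^2 + 3*v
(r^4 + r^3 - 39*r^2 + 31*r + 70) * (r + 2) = r^5 + 3*r^4 - 37*r^3 - 47*r^2 + 132*r + 140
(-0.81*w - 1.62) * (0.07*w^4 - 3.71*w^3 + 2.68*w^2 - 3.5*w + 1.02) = -0.0567*w^5 + 2.8917*w^4 + 3.8394*w^3 - 1.5066*w^2 + 4.8438*w - 1.6524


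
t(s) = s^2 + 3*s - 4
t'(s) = 2*s + 3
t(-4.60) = 3.36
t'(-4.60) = -6.20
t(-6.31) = 16.89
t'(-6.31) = -9.62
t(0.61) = -1.80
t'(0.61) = 4.22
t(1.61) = 3.42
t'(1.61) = 6.22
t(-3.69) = -1.45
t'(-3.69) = -4.38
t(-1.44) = -6.25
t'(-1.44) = 0.12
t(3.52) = 18.95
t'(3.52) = 10.04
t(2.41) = 9.04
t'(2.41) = 7.82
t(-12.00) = 104.00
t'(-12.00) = -21.00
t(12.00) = 176.00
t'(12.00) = 27.00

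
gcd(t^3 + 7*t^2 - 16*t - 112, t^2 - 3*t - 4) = t - 4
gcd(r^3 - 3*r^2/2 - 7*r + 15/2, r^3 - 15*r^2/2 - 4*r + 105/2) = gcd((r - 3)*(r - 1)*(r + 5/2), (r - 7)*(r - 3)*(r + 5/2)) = r^2 - r/2 - 15/2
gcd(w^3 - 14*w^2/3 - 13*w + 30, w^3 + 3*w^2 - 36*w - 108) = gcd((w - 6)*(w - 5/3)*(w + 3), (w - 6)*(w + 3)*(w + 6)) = w^2 - 3*w - 18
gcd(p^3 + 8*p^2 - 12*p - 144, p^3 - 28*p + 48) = p^2 + 2*p - 24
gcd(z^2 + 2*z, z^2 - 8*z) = z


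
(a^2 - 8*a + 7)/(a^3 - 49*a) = (a - 1)/(a*(a + 7))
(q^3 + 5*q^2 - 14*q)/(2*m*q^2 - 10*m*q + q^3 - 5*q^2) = (q^2 + 5*q - 14)/(2*m*q - 10*m + q^2 - 5*q)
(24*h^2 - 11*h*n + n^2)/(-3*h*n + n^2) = (-8*h + n)/n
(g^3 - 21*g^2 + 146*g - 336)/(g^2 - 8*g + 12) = (g^2 - 15*g + 56)/(g - 2)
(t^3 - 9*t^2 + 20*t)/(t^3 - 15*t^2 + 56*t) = (t^2 - 9*t + 20)/(t^2 - 15*t + 56)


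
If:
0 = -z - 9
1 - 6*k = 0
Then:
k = 1/6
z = -9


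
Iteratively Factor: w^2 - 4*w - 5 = (w + 1)*(w - 5)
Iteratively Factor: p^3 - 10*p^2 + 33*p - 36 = (p - 3)*(p^2 - 7*p + 12) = (p - 3)^2*(p - 4)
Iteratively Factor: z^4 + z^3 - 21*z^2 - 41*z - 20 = (z + 1)*(z^3 - 21*z - 20) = (z + 1)^2*(z^2 - z - 20) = (z - 5)*(z + 1)^2*(z + 4)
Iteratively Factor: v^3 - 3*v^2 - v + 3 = (v + 1)*(v^2 - 4*v + 3) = (v - 3)*(v + 1)*(v - 1)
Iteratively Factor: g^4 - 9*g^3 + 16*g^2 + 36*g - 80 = (g - 5)*(g^3 - 4*g^2 - 4*g + 16) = (g - 5)*(g + 2)*(g^2 - 6*g + 8) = (g - 5)*(g - 4)*(g + 2)*(g - 2)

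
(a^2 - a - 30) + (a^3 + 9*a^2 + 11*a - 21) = a^3 + 10*a^2 + 10*a - 51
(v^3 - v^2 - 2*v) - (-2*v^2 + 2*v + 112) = v^3 + v^2 - 4*v - 112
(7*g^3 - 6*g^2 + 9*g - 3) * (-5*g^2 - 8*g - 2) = -35*g^5 - 26*g^4 - 11*g^3 - 45*g^2 + 6*g + 6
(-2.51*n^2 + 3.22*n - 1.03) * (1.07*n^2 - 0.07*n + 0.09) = -2.6857*n^4 + 3.6211*n^3 - 1.5534*n^2 + 0.3619*n - 0.0927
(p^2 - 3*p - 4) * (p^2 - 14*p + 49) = p^4 - 17*p^3 + 87*p^2 - 91*p - 196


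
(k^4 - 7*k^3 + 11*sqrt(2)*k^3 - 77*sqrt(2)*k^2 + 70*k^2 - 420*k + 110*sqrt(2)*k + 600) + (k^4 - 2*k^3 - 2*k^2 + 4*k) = 2*k^4 - 9*k^3 + 11*sqrt(2)*k^3 - 77*sqrt(2)*k^2 + 68*k^2 - 416*k + 110*sqrt(2)*k + 600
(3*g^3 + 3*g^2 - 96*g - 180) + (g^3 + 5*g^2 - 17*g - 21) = 4*g^3 + 8*g^2 - 113*g - 201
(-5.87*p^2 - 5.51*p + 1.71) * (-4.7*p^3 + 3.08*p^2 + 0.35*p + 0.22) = 27.589*p^5 + 7.8174*p^4 - 27.0623*p^3 + 2.0469*p^2 - 0.6137*p + 0.3762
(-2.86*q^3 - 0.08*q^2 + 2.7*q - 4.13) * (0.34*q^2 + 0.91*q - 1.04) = -0.9724*q^5 - 2.6298*q^4 + 3.8196*q^3 + 1.136*q^2 - 6.5663*q + 4.2952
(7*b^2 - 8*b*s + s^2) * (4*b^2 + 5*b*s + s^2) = 28*b^4 + 3*b^3*s - 29*b^2*s^2 - 3*b*s^3 + s^4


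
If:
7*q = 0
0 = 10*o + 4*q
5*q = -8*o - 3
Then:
No Solution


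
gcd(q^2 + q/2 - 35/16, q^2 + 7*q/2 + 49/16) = q + 7/4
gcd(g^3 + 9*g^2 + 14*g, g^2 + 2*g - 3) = 1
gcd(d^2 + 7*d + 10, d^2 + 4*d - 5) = d + 5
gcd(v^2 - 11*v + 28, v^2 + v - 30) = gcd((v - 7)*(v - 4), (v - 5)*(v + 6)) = 1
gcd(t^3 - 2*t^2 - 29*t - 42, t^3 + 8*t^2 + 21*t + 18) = t^2 + 5*t + 6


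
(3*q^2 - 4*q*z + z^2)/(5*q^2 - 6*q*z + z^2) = (-3*q + z)/(-5*q + z)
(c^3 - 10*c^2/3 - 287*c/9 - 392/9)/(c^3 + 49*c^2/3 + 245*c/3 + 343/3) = (3*c^2 - 17*c - 56)/(3*(c^2 + 14*c + 49))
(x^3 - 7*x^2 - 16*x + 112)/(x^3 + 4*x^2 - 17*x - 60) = (x^2 - 3*x - 28)/(x^2 + 8*x + 15)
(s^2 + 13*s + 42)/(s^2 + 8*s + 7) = (s + 6)/(s + 1)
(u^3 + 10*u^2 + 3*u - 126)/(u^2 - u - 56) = (u^2 + 3*u - 18)/(u - 8)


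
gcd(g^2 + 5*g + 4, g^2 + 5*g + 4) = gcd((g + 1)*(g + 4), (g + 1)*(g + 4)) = g^2 + 5*g + 4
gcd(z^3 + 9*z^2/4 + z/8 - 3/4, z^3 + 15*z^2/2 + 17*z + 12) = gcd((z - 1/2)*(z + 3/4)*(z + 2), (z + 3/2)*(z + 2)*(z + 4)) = z + 2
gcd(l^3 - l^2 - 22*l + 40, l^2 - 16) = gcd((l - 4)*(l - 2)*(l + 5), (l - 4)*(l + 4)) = l - 4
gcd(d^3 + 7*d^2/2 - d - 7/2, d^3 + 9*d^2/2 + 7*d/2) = d^2 + 9*d/2 + 7/2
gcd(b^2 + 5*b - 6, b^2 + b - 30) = b + 6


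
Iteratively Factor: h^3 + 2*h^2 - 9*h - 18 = (h - 3)*(h^2 + 5*h + 6) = (h - 3)*(h + 3)*(h + 2)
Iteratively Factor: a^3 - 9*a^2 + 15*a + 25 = (a - 5)*(a^2 - 4*a - 5) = (a - 5)^2*(a + 1)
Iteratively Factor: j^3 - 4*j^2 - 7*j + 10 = (j + 2)*(j^2 - 6*j + 5) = (j - 1)*(j + 2)*(j - 5)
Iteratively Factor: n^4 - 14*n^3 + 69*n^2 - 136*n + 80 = (n - 4)*(n^3 - 10*n^2 + 29*n - 20) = (n - 5)*(n - 4)*(n^2 - 5*n + 4) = (n - 5)*(n - 4)*(n - 1)*(n - 4)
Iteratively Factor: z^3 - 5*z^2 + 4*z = (z)*(z^2 - 5*z + 4) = z*(z - 4)*(z - 1)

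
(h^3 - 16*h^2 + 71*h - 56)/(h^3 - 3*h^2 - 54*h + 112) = (h^2 - 8*h + 7)/(h^2 + 5*h - 14)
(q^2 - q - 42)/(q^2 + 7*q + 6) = (q - 7)/(q + 1)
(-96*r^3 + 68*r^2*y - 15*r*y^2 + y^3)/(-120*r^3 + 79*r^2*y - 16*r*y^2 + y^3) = (-4*r + y)/(-5*r + y)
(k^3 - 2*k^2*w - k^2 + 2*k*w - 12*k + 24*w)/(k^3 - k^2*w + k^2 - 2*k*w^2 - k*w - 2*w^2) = (k^2 - k - 12)/(k^2 + k*w + k + w)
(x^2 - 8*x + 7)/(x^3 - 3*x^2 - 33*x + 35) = 1/(x + 5)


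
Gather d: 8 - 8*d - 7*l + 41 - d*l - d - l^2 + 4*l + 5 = d*(-l - 9) - l^2 - 3*l + 54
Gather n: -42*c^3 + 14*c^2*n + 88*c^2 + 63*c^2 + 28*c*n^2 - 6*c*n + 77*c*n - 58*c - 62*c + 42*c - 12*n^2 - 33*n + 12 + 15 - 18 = -42*c^3 + 151*c^2 - 78*c + n^2*(28*c - 12) + n*(14*c^2 + 71*c - 33) + 9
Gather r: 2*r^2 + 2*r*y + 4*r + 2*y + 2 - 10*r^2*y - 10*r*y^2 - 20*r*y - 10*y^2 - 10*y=r^2*(2 - 10*y) + r*(-10*y^2 - 18*y + 4) - 10*y^2 - 8*y + 2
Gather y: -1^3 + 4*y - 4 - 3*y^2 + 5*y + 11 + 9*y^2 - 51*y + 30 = 6*y^2 - 42*y + 36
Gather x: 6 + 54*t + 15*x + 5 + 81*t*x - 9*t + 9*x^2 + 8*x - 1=45*t + 9*x^2 + x*(81*t + 23) + 10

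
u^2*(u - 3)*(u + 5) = u^4 + 2*u^3 - 15*u^2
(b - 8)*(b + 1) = b^2 - 7*b - 8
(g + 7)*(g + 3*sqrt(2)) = g^2 + 3*sqrt(2)*g + 7*g + 21*sqrt(2)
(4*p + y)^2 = 16*p^2 + 8*p*y + y^2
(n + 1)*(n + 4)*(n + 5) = n^3 + 10*n^2 + 29*n + 20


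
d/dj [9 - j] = -1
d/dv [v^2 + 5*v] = 2*v + 5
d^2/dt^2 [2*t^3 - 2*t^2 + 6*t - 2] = 12*t - 4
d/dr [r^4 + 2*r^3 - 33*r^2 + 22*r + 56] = 4*r^3 + 6*r^2 - 66*r + 22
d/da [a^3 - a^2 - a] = 3*a^2 - 2*a - 1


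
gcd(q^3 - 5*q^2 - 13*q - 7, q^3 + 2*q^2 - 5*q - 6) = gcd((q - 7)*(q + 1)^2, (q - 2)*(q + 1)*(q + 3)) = q + 1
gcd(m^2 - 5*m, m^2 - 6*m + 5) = m - 5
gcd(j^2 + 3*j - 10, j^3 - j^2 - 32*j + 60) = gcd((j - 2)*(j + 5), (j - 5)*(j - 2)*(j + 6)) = j - 2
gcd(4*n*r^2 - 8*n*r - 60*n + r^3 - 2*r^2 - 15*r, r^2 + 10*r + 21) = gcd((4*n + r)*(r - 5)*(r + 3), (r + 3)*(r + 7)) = r + 3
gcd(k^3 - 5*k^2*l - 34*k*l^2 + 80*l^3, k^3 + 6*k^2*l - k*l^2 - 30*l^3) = k^2 + 3*k*l - 10*l^2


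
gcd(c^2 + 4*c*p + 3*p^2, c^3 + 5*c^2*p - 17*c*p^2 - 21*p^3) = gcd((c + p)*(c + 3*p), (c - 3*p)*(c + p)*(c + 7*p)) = c + p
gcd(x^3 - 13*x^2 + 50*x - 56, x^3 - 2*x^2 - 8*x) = x - 4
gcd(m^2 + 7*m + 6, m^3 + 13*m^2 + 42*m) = m + 6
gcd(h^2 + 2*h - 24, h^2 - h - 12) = h - 4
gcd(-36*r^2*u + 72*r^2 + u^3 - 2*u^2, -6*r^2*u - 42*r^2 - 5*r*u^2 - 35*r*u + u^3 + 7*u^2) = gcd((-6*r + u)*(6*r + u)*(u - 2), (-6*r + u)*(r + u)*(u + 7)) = 6*r - u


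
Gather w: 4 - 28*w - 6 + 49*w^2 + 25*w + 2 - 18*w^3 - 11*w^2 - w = -18*w^3 + 38*w^2 - 4*w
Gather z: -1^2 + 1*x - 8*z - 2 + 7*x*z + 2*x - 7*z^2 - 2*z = 3*x - 7*z^2 + z*(7*x - 10) - 3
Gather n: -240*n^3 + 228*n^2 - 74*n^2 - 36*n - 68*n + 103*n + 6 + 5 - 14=-240*n^3 + 154*n^2 - n - 3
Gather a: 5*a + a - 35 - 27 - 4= 6*a - 66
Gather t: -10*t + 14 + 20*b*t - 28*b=-28*b + t*(20*b - 10) + 14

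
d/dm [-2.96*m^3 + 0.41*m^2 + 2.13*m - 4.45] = -8.88*m^2 + 0.82*m + 2.13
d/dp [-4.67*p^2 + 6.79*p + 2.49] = 6.79 - 9.34*p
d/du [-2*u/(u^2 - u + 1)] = 2*(u^2 - 1)/(u^4 - 2*u^3 + 3*u^2 - 2*u + 1)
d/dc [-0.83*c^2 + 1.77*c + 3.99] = 1.77 - 1.66*c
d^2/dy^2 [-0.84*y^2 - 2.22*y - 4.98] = -1.68000000000000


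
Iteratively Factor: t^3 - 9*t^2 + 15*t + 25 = (t - 5)*(t^2 - 4*t - 5) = (t - 5)*(t + 1)*(t - 5)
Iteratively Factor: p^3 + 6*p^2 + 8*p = (p + 2)*(p^2 + 4*p) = p*(p + 2)*(p + 4)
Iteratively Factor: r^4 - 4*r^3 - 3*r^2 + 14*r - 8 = (r - 4)*(r^3 - 3*r + 2) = (r - 4)*(r - 1)*(r^2 + r - 2) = (r - 4)*(r - 1)*(r + 2)*(r - 1)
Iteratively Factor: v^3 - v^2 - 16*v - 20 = (v - 5)*(v^2 + 4*v + 4) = (v - 5)*(v + 2)*(v + 2)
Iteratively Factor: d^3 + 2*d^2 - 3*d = (d + 3)*(d^2 - d) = d*(d + 3)*(d - 1)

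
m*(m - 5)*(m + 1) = m^3 - 4*m^2 - 5*m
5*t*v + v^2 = v*(5*t + v)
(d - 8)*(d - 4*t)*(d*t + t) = d^3*t - 4*d^2*t^2 - 7*d^2*t + 28*d*t^2 - 8*d*t + 32*t^2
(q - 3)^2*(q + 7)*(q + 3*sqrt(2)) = q^4 + q^3 + 3*sqrt(2)*q^3 - 33*q^2 + 3*sqrt(2)*q^2 - 99*sqrt(2)*q + 63*q + 189*sqrt(2)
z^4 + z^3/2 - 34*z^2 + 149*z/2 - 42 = (z - 4)*(z - 3/2)*(z - 1)*(z + 7)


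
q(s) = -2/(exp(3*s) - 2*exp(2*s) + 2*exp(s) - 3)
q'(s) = -2*(-3*exp(3*s) + 4*exp(2*s) - 2*exp(s))/(exp(3*s) - 2*exp(2*s) + 2*exp(s) - 3)^2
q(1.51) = -0.03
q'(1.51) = 0.12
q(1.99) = -0.01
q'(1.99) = 0.02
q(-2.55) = 0.70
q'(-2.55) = 0.03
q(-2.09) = 0.72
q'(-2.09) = 0.05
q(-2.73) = 0.69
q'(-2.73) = 0.03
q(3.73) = -0.00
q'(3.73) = 0.00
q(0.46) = 2.28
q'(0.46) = 13.19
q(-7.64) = 0.67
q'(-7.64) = 0.00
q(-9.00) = 0.67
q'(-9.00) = 0.00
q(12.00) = 0.00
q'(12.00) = 0.00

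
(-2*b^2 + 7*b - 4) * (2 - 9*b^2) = 18*b^4 - 63*b^3 + 32*b^2 + 14*b - 8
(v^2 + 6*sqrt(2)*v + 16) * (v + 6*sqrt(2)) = v^3 + 12*sqrt(2)*v^2 + 88*v + 96*sqrt(2)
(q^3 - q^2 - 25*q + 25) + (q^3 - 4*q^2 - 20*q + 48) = 2*q^3 - 5*q^2 - 45*q + 73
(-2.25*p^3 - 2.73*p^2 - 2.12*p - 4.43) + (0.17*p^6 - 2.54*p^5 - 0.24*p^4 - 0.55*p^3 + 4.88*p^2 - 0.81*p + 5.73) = 0.17*p^6 - 2.54*p^5 - 0.24*p^4 - 2.8*p^3 + 2.15*p^2 - 2.93*p + 1.3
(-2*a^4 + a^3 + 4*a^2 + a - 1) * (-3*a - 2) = 6*a^5 + a^4 - 14*a^3 - 11*a^2 + a + 2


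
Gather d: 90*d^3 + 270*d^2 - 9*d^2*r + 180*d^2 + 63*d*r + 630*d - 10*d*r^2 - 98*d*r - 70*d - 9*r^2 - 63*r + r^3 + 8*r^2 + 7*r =90*d^3 + d^2*(450 - 9*r) + d*(-10*r^2 - 35*r + 560) + r^3 - r^2 - 56*r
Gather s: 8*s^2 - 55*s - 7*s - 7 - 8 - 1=8*s^2 - 62*s - 16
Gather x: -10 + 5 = -5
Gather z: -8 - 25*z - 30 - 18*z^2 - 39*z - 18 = -18*z^2 - 64*z - 56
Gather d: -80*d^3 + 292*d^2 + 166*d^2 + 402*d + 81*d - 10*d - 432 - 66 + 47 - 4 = -80*d^3 + 458*d^2 + 473*d - 455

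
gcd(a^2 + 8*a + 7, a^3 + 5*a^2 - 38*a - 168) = a + 7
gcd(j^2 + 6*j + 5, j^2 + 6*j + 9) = 1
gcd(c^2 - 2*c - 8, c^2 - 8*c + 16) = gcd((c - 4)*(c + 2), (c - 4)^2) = c - 4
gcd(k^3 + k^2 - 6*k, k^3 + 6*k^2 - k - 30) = k^2 + k - 6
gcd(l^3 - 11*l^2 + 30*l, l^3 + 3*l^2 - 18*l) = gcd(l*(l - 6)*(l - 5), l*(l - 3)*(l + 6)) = l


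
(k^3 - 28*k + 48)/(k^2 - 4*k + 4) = (k^2 + 2*k - 24)/(k - 2)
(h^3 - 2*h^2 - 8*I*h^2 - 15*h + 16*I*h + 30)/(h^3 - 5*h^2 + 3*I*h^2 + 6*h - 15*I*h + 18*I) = (h^2 - 8*I*h - 15)/(h^2 + 3*h*(-1 + I) - 9*I)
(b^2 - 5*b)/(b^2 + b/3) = 3*(b - 5)/(3*b + 1)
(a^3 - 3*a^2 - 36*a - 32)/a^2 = a - 3 - 36/a - 32/a^2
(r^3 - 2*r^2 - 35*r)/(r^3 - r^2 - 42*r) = (r + 5)/(r + 6)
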